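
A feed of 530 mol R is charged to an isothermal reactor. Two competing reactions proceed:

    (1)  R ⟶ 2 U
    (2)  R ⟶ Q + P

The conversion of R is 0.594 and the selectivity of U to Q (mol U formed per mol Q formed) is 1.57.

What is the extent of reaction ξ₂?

ξ₂ = 176 mol

Conversion of R: R consumed = 0.594 × 530 = 314.8 mol = 1ξ₁ + 1ξ₂.
Selectivity: 2ξ₁ / (1ξ₂) = 1.57 → ξ₁ = 0.785 ξ₂.
Substitute: (1·0.785 + 1) ξ₂ = 314.8 → ξ₂ = 176.4 mol, ξ₁ = 138.5 mol.
Outlet amounts (n = n₀ + Σ ν·ξ):
  R: 530 − 1(138.5) − 1(176.4) = 215.2
  U: 0 + 2(138.5) = 276.9
  Q: 0 + 1(176.4) = 176.4
  P: 0 + 1(176.4) = 176.4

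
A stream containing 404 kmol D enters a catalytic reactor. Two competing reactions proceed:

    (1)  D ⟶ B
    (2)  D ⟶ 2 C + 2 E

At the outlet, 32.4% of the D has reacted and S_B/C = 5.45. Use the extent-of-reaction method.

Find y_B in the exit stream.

0.274

Conversion of D: D consumed = 0.324 × 404 = 130.9 kmol = 1ξ₁ + 1ξ₂.
Selectivity: 1ξ₁ / (2ξ₂) = 5.45 → ξ₁ = 10.9 ξ₂.
Substitute: (1·10.9 + 1) ξ₂ = 130.9 → ξ₂ = 11 kmol, ξ₁ = 119.9 kmol.
Outlet amounts (n = n₀ + Σ ν·ξ):
  D: 404 − 1(119.9) − 1(11) = 273.1
  B: 0 + 1(119.9) = 119.9
  C: 0 + 2(11) = 22
  E: 0 + 2(11) = 22
Total out = 437 kmol; y_B = 119.9 / 437 = 0.2744.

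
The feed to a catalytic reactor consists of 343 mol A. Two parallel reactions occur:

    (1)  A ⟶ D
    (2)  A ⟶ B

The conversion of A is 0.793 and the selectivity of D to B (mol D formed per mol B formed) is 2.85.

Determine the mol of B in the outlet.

70.6 mol

Conversion of A: A consumed = 0.793 × 343 = 272 mol = 1ξ₁ + 1ξ₂.
Selectivity: 1ξ₁ / (1ξ₂) = 2.85 → ξ₁ = 2.85 ξ₂.
Substitute: (1·2.85 + 1) ξ₂ = 272 → ξ₂ = 70.65 mol, ξ₁ = 201.3 mol.
Outlet amounts (n = n₀ + Σ ν·ξ):
  A: 343 − 1(201.3) − 1(70.65) = 71
  D: 0 + 1(201.3) = 201.3
  B: 0 + 1(70.65) = 70.65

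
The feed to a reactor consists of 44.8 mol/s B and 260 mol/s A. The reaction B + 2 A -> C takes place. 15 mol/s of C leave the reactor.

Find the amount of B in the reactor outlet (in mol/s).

29.8 mol/s

For C: n = n₀ + 1ξ → 15 = 0 + 1ξ, giving ξ = 15 mol/s.
Outlet amounts (n = n₀ + ν ξ):
  B: 44.8 − 1(15) = 29.8
  A: 260 − 2(15) = 230
  C: 0 + 1(15) = 15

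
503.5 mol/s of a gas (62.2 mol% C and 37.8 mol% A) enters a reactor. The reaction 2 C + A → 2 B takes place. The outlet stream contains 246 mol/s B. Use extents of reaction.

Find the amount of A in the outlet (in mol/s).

67.3 mol/s

For B: n = n₀ + 2ξ → 246 = 0 + 2ξ, giving ξ = 123 mol/s.
Outlet amounts (n = n₀ + ν ξ):
  C: 313.2 − 2(123) = 67.18
  A: 190.3 − 1(123) = 67.32
  B: 0 + 2(123) = 246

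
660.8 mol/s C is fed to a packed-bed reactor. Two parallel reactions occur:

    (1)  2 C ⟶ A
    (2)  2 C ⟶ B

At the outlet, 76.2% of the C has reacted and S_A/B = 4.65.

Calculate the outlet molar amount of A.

207 mol/s

Conversion of C: C consumed = 0.762 × 660.8 = 503.5 mol/s = 2ξ₁ + 2ξ₂.
Selectivity: 1ξ₁ / (1ξ₂) = 4.65 → ξ₁ = 4.65 ξ₂.
Substitute: (2·4.65 + 2) ξ₂ = 503.5 → ξ₂ = 44.56 mol/s, ξ₁ = 207.2 mol/s.
Outlet amounts (n = n₀ + Σ ν·ξ):
  C: 660.8 − 2(207.2) − 2(44.56) = 157.3
  A: 0 + 1(207.2) = 207.2
  B: 0 + 1(44.56) = 44.56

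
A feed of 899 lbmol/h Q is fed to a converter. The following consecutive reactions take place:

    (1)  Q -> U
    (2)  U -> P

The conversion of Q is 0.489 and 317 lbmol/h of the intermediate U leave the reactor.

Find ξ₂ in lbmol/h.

ξ₂ = 123 lbmol/h

Conversion of Q: Q consumed = 1ξ₁ = 0.489 × 899 → ξ₁ = 439.6 lbmol/h.
U balance: n_U = 0 + 1ξ₁ − 1ξ₂ = 317 → ξ₂ = (1·439.6 − 317)/1 = 122.6 lbmol/h.
Outlet amounts (n = n₀ + Σ ν·ξ):
  Q: 899 − 1(439.6) = 459.4
  U: 0 + 1(439.6) − 1(122.6) = 317
  P: 0 + 1(122.6) = 122.6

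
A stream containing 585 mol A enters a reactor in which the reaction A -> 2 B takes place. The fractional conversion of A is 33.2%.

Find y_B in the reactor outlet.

0.498

A reacted = 0.332 × 585 = 194.2 mol; ν_A = −1, so ξ = 194.2/1 = 194.2 mol.
Outlet amounts (n = n₀ + ν ξ):
  A: 585 − 1(194.2) = 390.8
  B: 0 + 2(194.2) = 388.4
Total out = 779.2 mol; y_B = 388.4 / 779.2 = 0.4985.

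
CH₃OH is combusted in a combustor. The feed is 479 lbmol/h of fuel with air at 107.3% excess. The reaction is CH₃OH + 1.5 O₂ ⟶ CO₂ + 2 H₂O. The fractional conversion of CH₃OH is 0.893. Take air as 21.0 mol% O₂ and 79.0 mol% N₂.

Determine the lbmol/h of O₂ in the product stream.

848 lbmol/h

Stoichiometric O₂ = 1.5 × 479 = 718.5 lbmol/h; O₂ fed = 718.5 × 2.073 = 1489 lbmol/h.
N₂ fed = 1489 × 79/21 = 5603 lbmol/h.
Fuel reacted = 0.893 × 479 → ξ = 427.7 lbmol/h.
Outlet (n = n₀ + ν ξ):
  CH₃OH: 479 − 1(427.7) = 51.25
  O₂: 1489 − 1.5(427.7) = 847.8
  N₂: 5603 (inert)
  CO₂: 0 + 1(427.7) = 427.7
  H₂O: 0 + 2(427.7) = 855.5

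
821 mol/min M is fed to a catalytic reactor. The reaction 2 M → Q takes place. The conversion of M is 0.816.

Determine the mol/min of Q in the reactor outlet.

335 mol/min

M reacted = 0.816 × 821 = 669.9 mol/min; ν_M = −2, so ξ = 669.9/2 = 335 mol/min.
Outlet amounts (n = n₀ + ν ξ):
  M: 821 − 2(335) = 151.1
  Q: 0 + 1(335) = 335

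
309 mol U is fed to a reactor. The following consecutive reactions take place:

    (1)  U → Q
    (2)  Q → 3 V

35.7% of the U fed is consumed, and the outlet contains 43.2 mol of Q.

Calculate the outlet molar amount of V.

Conversion of U: U consumed = 1ξ₁ = 0.357 × 309 → ξ₁ = 110.3 mol.
Q balance: n_Q = 0 + 1ξ₁ − 1ξ₂ = 43.2 → ξ₂ = (1·110.3 − 43.2)/1 = 67.11 mol.
Outlet amounts (n = n₀ + Σ ν·ξ):
  U: 309 − 1(110.3) = 198.7
  Q: 0 + 1(110.3) − 1(67.11) = 43.2
  V: 0 + 3(67.11) = 201.3

201 mol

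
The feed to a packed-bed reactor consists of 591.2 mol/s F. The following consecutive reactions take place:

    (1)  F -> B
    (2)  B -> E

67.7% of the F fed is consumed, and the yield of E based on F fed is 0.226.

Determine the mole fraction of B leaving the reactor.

Conversion of F: F consumed = 1ξ₁ = 0.677 × 591.2 → ξ₁ = 400.2 mol/s.
Yield of E: 1ξ₂ / 591.2 = 0.226 → ξ₂ = 133.6 mol/s.
Outlet amounts (n = n₀ + Σ ν·ξ):
  F: 591.2 − 1(400.2) = 191
  B: 0 + 1(400.2) − 1(133.6) = 266.6
  E: 0 + 1(133.6) = 133.6
Total out = 591.2 mol/s; y_B = 266.6 / 591.2 = 0.451.

0.451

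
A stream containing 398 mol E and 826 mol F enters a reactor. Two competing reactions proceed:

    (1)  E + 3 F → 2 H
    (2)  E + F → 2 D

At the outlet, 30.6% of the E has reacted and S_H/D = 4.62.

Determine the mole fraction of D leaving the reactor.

0.0423

Conversion of E: E consumed = 0.306 × 398 = 121.8 mol = 1ξ₁ + 1ξ₂.
Selectivity: 2ξ₁ / (2ξ₂) = 4.62 → ξ₁ = 4.62 ξ₂.
Substitute: (1·4.62 + 1) ξ₂ = 121.8 → ξ₂ = 21.67 mol, ξ₁ = 100.1 mol.
Outlet amounts (n = n₀ + Σ ν·ξ):
  E: 398 − 1(100.1) − 1(21.67) = 276.2
  F: 826 − 3(100.1) − 1(21.67) = 504
  H: 0 + 2(100.1) = 200.2
  D: 0 + 2(21.67) = 43.34
Total out = 1024 mol; y_D = 43.34 / 1024 = 0.04233.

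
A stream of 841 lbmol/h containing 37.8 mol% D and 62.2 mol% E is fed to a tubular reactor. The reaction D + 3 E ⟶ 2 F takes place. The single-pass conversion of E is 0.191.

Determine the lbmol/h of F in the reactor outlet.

E reacted = 0.191 × 523.1 = 99.91 lbmol/h; ν_E = −3, so ξ = 99.91/3 = 33.3 lbmol/h.
Outlet amounts (n = n₀ + ν ξ):
  D: 317.9 − 1(33.3) = 284.6
  E: 523.1 − 3(33.3) = 423.2
  F: 0 + 2(33.3) = 66.61

66.6 lbmol/h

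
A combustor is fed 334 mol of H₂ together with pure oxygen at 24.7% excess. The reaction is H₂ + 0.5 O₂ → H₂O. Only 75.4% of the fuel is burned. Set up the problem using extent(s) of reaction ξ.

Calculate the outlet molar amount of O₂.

82.3 mol

Stoichiometric O₂ = 0.5 × 334 = 167 mol; O₂ fed = 167 × 1.247 = 208.2 mol.
Fuel reacted = 0.754 × 334 → ξ = 251.8 mol.
Outlet (n = n₀ + ν ξ):
  H₂: 334 − 1(251.8) = 82.16
  O₂: 208.2 − 0.5(251.8) = 82.33
  H₂O: 0 + 1(251.8) = 251.8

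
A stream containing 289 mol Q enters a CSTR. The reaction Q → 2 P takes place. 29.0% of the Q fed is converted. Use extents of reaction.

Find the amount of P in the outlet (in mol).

Q reacted = 0.29 × 289 = 83.81 mol; ν_Q = −1, so ξ = 83.81/1 = 83.81 mol.
Outlet amounts (n = n₀ + ν ξ):
  Q: 289 − 1(83.81) = 205.2
  P: 0 + 2(83.81) = 167.6

168 mol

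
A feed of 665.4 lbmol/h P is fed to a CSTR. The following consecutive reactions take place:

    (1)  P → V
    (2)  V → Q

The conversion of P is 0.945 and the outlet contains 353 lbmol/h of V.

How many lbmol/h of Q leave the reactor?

Conversion of P: P consumed = 1ξ₁ = 0.945 × 665.4 → ξ₁ = 628.8 lbmol/h.
V balance: n_V = 0 + 1ξ₁ − 1ξ₂ = 353 → ξ₂ = (1·628.8 − 353)/1 = 275.8 lbmol/h.
Outlet amounts (n = n₀ + Σ ν·ξ):
  P: 665.4 − 1(628.8) = 36.6
  V: 0 + 1(628.8) − 1(275.8) = 353
  Q: 0 + 1(275.8) = 275.8

276 lbmol/h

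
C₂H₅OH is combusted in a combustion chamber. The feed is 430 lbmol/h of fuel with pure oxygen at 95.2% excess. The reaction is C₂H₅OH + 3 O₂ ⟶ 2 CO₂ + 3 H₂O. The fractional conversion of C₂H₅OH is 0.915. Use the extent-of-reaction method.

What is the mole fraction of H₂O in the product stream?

Stoichiometric O₂ = 3 × 430 = 1290 lbmol/h; O₂ fed = 1290 × 1.952 = 2518 lbmol/h.
Fuel reacted = 0.915 × 430 → ξ = 393.4 lbmol/h.
Outlet (n = n₀ + ν ξ):
  C₂H₅OH: 430 − 1(393.4) = 36.55
  O₂: 2518 − 3(393.4) = 1338
  CO₂: 0 + 2(393.4) = 786.9
  H₂O: 0 + 3(393.4) = 1180
Total out = 3342 lbmol/h; y_H₂O = 1180 / 3342 = 0.3532.

0.353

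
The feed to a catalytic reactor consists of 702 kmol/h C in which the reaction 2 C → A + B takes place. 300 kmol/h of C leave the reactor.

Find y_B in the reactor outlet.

For C: n = n₀ − 2ξ → 300 = 702 − 2ξ, giving ξ = 201 kmol/h.
Outlet amounts (n = n₀ + ν ξ):
  C: 702 − 2(201) = 300
  A: 0 + 1(201) = 201
  B: 0 + 1(201) = 201
Total out = 702 kmol/h; y_B = 201 / 702 = 0.2863.

0.286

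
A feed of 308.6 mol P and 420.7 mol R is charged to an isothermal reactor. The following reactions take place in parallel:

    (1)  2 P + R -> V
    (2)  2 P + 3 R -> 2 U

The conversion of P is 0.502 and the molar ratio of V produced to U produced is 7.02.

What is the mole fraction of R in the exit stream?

0.585

Conversion of P: P consumed = 0.502 × 308.6 = 154.9 mol = 2ξ₁ + 2ξ₂.
Selectivity: 1ξ₁ / (2ξ₂) = 7.02 → ξ₁ = 14.04 ξ₂.
Substitute: (2·14.04 + 2) ξ₂ = 154.9 → ξ₂ = 5.15 mol, ξ₁ = 72.31 mol.
Outlet amounts (n = n₀ + Σ ν·ξ):
  P: 308.6 − 2(72.31) − 2(5.15) = 153.7
  R: 420.7 − 1(72.31) − 3(5.15) = 332.9
  V: 0 + 1(72.31) = 72.31
  U: 0 + 2(5.15) = 10.3
Total out = 569.2 mol; y_R = 332.9 / 569.2 = 0.5849.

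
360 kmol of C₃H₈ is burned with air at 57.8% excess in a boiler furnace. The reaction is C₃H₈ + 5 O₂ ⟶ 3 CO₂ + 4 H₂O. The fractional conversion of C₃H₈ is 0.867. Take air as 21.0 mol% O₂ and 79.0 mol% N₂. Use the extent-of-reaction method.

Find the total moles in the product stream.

Stoichiometric O₂ = 5 × 360 = 1800 kmol; O₂ fed = 1800 × 1.578 = 2840 kmol.
N₂ fed = 2840 × 79/21 = 10690 kmol.
Fuel reacted = 0.867 × 360 → ξ = 312.1 kmol.
Outlet (n = n₀ + ν ξ):
  C₃H₈: 360 − 1(312.1) = 47.88
  O₂: 2840 − 5(312.1) = 1280
  N₂: 10690 (inert)
  CO₂: 0 + 3(312.1) = 936.4
  H₂O: 0 + 4(312.1) = 1248
Total out = 47.88 + 1280 + 10690 + 936.4 + 1248 = 14200 kmol.

14200 kmol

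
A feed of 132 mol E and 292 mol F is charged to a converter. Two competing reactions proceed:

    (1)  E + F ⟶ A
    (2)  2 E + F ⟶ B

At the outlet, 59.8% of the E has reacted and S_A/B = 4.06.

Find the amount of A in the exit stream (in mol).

Conversion of E: E consumed = 0.598 × 132 = 78.94 mol = 1ξ₁ + 2ξ₂.
Selectivity: 1ξ₁ / (1ξ₂) = 4.06 → ξ₁ = 4.06 ξ₂.
Substitute: (1·4.06 + 2) ξ₂ = 78.94 → ξ₂ = 13.03 mol, ξ₁ = 52.88 mol.
Outlet amounts (n = n₀ + Σ ν·ξ):
  E: 132 − 1(52.88) − 2(13.03) = 53.06
  F: 292 − 1(52.88) − 1(13.03) = 226.1
  A: 0 + 1(52.88) = 52.88
  B: 0 + 1(13.03) = 13.03

52.9 mol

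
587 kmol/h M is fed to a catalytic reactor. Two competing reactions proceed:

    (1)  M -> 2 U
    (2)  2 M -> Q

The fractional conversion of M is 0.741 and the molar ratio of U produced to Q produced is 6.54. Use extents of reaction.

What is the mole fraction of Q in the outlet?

Conversion of M: M consumed = 0.741 × 587 = 435 kmol/h = 1ξ₁ + 2ξ₂.
Selectivity: 2ξ₁ / (1ξ₂) = 6.54 → ξ₁ = 3.27 ξ₂.
Substitute: (1·3.27 + 2) ξ₂ = 435 → ξ₂ = 82.54 kmol/h, ξ₁ = 269.9 kmol/h.
Outlet amounts (n = n₀ + Σ ν·ξ):
  M: 587 − 1(269.9) − 2(82.54) = 152
  U: 0 + 2(269.9) = 539.8
  Q: 0 + 1(82.54) = 82.54
Total out = 774.4 kmol/h; y_Q = 82.54 / 774.4 = 0.1066.

0.107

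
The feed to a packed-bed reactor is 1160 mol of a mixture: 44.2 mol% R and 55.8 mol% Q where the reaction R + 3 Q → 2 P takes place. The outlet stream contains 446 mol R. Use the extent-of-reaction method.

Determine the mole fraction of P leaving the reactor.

0.13

For R: n = n₀ − 1ξ → 446 = 512.7 − 1ξ, giving ξ = 66.72 mol.
Outlet amounts (n = n₀ + ν ξ):
  R: 512.7 − 1(66.72) = 446
  Q: 647.3 − 3(66.72) = 447.1
  P: 0 + 2(66.72) = 133.4
Total out = 1027 mol; y_P = 133.4 / 1027 = 0.13.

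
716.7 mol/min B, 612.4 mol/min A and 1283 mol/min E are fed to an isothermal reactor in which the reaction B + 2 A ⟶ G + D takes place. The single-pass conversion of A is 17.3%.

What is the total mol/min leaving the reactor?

A reacted = 0.173 × 612.4 = 105.9 mol/min; ν_A = −2, so ξ = 105.9/2 = 52.97 mol/min.
Outlet amounts (n = n₀ + ν ξ):
  B: 716.7 − 1(52.97) = 663.7
  A: 612.4 − 2(52.97) = 506.5
  G: 0 + 1(52.97) = 52.97
  D: 0 + 1(52.97) = 52.97
  E: 1283 (inert)
Total out = 663.7 + 506.5 + 52.97 + 52.97 + 1283 = 2559 mol/min.

2560 mol/min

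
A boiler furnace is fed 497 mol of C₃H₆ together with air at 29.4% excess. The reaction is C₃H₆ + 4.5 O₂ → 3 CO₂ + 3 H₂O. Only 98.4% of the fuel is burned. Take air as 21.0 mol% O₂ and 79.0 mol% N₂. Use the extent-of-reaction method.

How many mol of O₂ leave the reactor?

Stoichiometric O₂ = 4.5 × 497 = 2236 mol; O₂ fed = 2236 × 1.294 = 2894 mol.
N₂ fed = 2894 × 79/21 = 10890 mol.
Fuel reacted = 0.984 × 497 → ξ = 489 mol.
Outlet (n = n₀ + ν ξ):
  C₃H₆: 497 − 1(489) = 7.952
  O₂: 2894 − 4.5(489) = 693.3
  N₂: 10890 (inert)
  CO₂: 0 + 3(489) = 1467
  H₂O: 0 + 3(489) = 1467

693 mol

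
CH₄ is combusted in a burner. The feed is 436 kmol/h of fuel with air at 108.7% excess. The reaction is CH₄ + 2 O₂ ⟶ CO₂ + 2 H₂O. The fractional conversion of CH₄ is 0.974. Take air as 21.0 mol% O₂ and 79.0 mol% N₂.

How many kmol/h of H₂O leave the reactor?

849 kmol/h

Stoichiometric O₂ = 2 × 436 = 872 kmol/h; O₂ fed = 872 × 2.087 = 1820 kmol/h.
N₂ fed = 1820 × 79/21 = 6846 kmol/h.
Fuel reacted = 0.974 × 436 → ξ = 424.7 kmol/h.
Outlet (n = n₀ + ν ξ):
  CH₄: 436 − 1(424.7) = 11.34
  O₂: 1820 − 2(424.7) = 970.5
  N₂: 6846 (inert)
  CO₂: 0 + 1(424.7) = 424.7
  H₂O: 0 + 2(424.7) = 849.3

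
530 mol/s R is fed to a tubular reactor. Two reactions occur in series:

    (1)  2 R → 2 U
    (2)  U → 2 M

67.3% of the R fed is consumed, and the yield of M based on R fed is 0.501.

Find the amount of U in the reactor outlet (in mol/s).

224 mol/s

Conversion of R: R consumed = 2ξ₁ = 0.673 × 530 → ξ₁ = 178.3 mol/s.
Yield of M: 2ξ₂ / 530 = 0.501 → ξ₂ = 132.8 mol/s.
Outlet amounts (n = n₀ + Σ ν·ξ):
  R: 530 − 2(178.3) = 173.3
  U: 0 + 2(178.3) − 1(132.8) = 223.9
  M: 0 + 2(132.8) = 265.5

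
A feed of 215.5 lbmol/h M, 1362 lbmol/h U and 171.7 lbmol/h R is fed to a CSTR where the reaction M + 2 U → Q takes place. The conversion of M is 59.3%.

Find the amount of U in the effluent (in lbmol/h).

M reacted = 0.593 × 215.5 = 127.8 lbmol/h; ν_M = −1, so ξ = 127.8/1 = 127.8 lbmol/h.
Outlet amounts (n = n₀ + ν ξ):
  M: 215.5 − 1(127.8) = 87.71
  U: 1362 − 2(127.8) = 1106
  Q: 0 + 1(127.8) = 127.8
  R: 171.7 (inert)

1110 lbmol/h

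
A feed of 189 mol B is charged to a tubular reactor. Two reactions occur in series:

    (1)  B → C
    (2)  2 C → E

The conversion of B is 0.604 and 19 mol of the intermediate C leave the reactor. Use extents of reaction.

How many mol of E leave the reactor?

47.6 mol

Conversion of B: B consumed = 1ξ₁ = 0.604 × 189 → ξ₁ = 114.2 mol.
C balance: n_C = 0 + 1ξ₁ − 2ξ₂ = 19 → ξ₂ = (1·114.2 − 19)/2 = 47.58 mol.
Outlet amounts (n = n₀ + Σ ν·ξ):
  B: 189 − 1(114.2) = 74.84
  C: 0 + 1(114.2) − 2(47.58) = 19
  E: 0 + 1(47.58) = 47.58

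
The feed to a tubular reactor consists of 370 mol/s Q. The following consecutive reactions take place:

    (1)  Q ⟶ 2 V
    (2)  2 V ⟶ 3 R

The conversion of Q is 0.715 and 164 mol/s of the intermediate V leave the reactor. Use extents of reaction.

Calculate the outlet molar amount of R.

Conversion of Q: Q consumed = 1ξ₁ = 0.715 × 370 → ξ₁ = 264.6 mol/s.
V balance: n_V = 0 + 2ξ₁ − 2ξ₂ = 164 → ξ₂ = (2·264.6 − 164)/2 = 182.6 mol/s.
Outlet amounts (n = n₀ + Σ ν·ξ):
  Q: 370 − 1(264.6) = 105.4
  V: 0 + 2(264.6) − 2(182.6) = 164
  R: 0 + 3(182.6) = 547.7

548 mol/s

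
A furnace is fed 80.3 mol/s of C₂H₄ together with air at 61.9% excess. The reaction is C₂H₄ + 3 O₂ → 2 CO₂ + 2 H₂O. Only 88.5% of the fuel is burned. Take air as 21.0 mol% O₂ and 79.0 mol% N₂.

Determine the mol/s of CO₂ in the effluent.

142 mol/s

Stoichiometric O₂ = 3 × 80.3 = 240.9 mol/s; O₂ fed = 240.9 × 1.619 = 390 mol/s.
N₂ fed = 390 × 79/21 = 1467 mol/s.
Fuel reacted = 0.885 × 80.3 → ξ = 71.07 mol/s.
Outlet (n = n₀ + ν ξ):
  C₂H₄: 80.3 − 1(71.07) = 9.234
  O₂: 390 − 3(71.07) = 176.8
  N₂: 1467 (inert)
  CO₂: 0 + 2(71.07) = 142.1
  H₂O: 0 + 2(71.07) = 142.1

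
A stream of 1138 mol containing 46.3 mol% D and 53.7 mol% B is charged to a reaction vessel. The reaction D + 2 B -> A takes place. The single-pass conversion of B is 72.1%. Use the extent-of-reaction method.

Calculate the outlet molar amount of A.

B reacted = 0.721 × 611.1 = 440.6 mol; ν_B = −2, so ξ = 440.6/2 = 220.3 mol.
Outlet amounts (n = n₀ + ν ξ):
  D: 526.9 − 1(220.3) = 306.6
  B: 611.1 − 2(220.3) = 170.5
  A: 0 + 1(220.3) = 220.3

220 mol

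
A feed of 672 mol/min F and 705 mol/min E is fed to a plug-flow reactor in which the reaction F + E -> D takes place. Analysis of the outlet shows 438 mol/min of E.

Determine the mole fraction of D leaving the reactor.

0.241

For E: n = n₀ − 1ξ → 438 = 705 − 1ξ, giving ξ = 267 mol/min.
Outlet amounts (n = n₀ + ν ξ):
  F: 672 − 1(267) = 405
  E: 705 − 1(267) = 438
  D: 0 + 1(267) = 267
Total out = 1110 mol/min; y_D = 267 / 1110 = 0.2405.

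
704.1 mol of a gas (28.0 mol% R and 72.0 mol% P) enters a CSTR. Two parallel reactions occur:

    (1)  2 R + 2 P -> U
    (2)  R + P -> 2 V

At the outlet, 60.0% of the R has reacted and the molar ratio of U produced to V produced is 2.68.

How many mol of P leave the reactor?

Conversion of R: R consumed = 0.6 × 197.1 = 118.3 mol = 2ξ₁ + 1ξ₂.
Selectivity: 1ξ₁ / (2ξ₂) = 2.68 → ξ₁ = 5.36 ξ₂.
Substitute: (2·5.36 + 1) ξ₂ = 118.3 → ξ₂ = 10.09 mol, ξ₁ = 54.1 mol.
Outlet amounts (n = n₀ + Σ ν·ξ):
  R: 197.1 − 2(54.1) − 1(10.09) = 78.86
  P: 507 − 2(54.1) − 1(10.09) = 388.7
  U: 0 + 1(54.1) = 54.1
  V: 0 + 2(10.09) = 20.19

389 mol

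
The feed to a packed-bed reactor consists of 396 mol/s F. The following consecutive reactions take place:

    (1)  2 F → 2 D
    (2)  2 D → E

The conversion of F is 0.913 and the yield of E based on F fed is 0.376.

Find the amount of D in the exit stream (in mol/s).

63.8 mol/s

Conversion of F: F consumed = 2ξ₁ = 0.913 × 396 → ξ₁ = 180.8 mol/s.
Yield of E: 1ξ₂ / 396 = 0.376 → ξ₂ = 148.9 mol/s.
Outlet amounts (n = n₀ + Σ ν·ξ):
  F: 396 − 2(180.8) = 34.45
  D: 0 + 2(180.8) − 2(148.9) = 63.76
  E: 0 + 1(148.9) = 148.9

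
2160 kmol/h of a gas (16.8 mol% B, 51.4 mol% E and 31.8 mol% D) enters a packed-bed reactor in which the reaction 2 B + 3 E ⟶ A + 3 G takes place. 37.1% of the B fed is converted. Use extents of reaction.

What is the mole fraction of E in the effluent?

B reacted = 0.371 × 362.9 = 134.6 kmol/h; ν_B = −2, so ξ = 134.6/2 = 67.31 kmol/h.
Outlet amounts (n = n₀ + ν ξ):
  B: 362.9 − 2(67.31) = 228.3
  E: 1110 − 3(67.31) = 908.3
  A: 0 + 1(67.31) = 67.31
  G: 0 + 3(67.31) = 201.9
  D: 686.9 (inert)
Total out = 2093 kmol/h; y_E = 908.3 / 2093 = 0.434.

0.434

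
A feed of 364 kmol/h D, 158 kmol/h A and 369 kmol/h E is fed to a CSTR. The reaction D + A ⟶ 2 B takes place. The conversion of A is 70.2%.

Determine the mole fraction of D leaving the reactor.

A reacted = 0.702 × 158 = 110.9 kmol/h; ν_A = −1, so ξ = 110.9/1 = 110.9 kmol/h.
Outlet amounts (n = n₀ + ν ξ):
  D: 364 − 1(110.9) = 253.1
  A: 158 − 1(110.9) = 47.08
  B: 0 + 2(110.9) = 221.8
  E: 369 (inert)
Total out = 891 kmol/h; y_D = 253.1 / 891 = 0.284.

0.284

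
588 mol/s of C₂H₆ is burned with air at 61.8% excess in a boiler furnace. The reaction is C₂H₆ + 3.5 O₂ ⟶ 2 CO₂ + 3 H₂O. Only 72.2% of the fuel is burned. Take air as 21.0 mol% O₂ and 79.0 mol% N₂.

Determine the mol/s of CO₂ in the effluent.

849 mol/s

Stoichiometric O₂ = 3.5 × 588 = 2058 mol/s; O₂ fed = 2058 × 1.618 = 3330 mol/s.
N₂ fed = 3330 × 79/21 = 12530 mol/s.
Fuel reacted = 0.722 × 588 → ξ = 424.5 mol/s.
Outlet (n = n₀ + ν ξ):
  C₂H₆: 588 − 1(424.5) = 163.5
  O₂: 3330 − 3.5(424.5) = 1844
  N₂: 12530 (inert)
  CO₂: 0 + 2(424.5) = 849.1
  H₂O: 0 + 3(424.5) = 1274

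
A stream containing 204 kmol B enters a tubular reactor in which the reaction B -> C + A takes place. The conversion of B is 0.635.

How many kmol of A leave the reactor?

B reacted = 0.635 × 204 = 129.5 kmol; ν_B = −1, so ξ = 129.5/1 = 129.5 kmol.
Outlet amounts (n = n₀ + ν ξ):
  B: 204 − 1(129.5) = 74.46
  C: 0 + 1(129.5) = 129.5
  A: 0 + 1(129.5) = 129.5

130 kmol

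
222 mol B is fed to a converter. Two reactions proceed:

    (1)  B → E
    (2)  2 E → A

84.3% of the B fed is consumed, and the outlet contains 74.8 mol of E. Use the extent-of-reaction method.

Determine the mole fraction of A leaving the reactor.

0.339

Conversion of B: B consumed = 1ξ₁ = 0.843 × 222 → ξ₁ = 187.1 mol.
E balance: n_E = 0 + 1ξ₁ − 2ξ₂ = 74.8 → ξ₂ = (1·187.1 − 74.8)/2 = 56.17 mol.
Outlet amounts (n = n₀ + Σ ν·ξ):
  B: 222 − 1(187.1) = 34.85
  E: 0 + 1(187.1) − 2(56.17) = 74.8
  A: 0 + 1(56.17) = 56.17
Total out = 165.8 mol; y_A = 56.17 / 165.8 = 0.3387.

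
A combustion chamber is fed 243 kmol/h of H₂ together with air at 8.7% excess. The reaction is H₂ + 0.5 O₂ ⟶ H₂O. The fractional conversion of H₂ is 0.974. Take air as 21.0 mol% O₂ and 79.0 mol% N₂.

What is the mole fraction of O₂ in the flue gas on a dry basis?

Stoichiometric O₂ = 0.5 × 243 = 121.5 kmol/h; O₂ fed = 121.5 × 1.087 = 132.1 kmol/h.
N₂ fed = 132.1 × 79/21 = 496.8 kmol/h.
Fuel reacted = 0.974 × 243 → ξ = 236.7 kmol/h.
Outlet (n = n₀ + ν ξ):
  H₂: 243 − 1(236.7) = 6.318
  O₂: 132.1 − 0.5(236.7) = 13.73
  N₂: 496.8 (inert)
  H₂O: 0 + 1(236.7) = 236.7
Dry total = 516.9 kmol/h; y_O₂ (dry) = 13.73 / 516.9 = 0.02656.

0.0266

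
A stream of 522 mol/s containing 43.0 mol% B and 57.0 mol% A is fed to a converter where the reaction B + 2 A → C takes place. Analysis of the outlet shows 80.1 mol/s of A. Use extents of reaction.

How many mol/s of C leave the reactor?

For A: n = n₀ − 2ξ → 80.1 = 297.5 − 2ξ, giving ξ = 108.7 mol/s.
Outlet amounts (n = n₀ + ν ξ):
  B: 224.5 − 1(108.7) = 115.7
  A: 297.5 − 2(108.7) = 80.1
  C: 0 + 1(108.7) = 108.7

109 mol/s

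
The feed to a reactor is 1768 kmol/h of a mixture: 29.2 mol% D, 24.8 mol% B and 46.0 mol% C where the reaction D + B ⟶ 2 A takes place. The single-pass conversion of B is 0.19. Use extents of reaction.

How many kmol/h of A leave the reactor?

B reacted = 0.19 × 438.5 = 83.31 kmol/h; ν_B = −1, so ξ = 83.31/1 = 83.31 kmol/h.
Outlet amounts (n = n₀ + ν ξ):
  D: 516.3 − 1(83.31) = 432.9
  B: 438.5 − 1(83.31) = 355.2
  A: 0 + 2(83.31) = 166.6
  C: 813.3 (inert)

167 kmol/h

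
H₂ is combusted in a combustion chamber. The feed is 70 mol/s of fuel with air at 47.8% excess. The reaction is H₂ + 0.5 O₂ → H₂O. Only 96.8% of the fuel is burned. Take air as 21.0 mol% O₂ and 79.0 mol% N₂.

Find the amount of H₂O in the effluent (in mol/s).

Stoichiometric O₂ = 0.5 × 70 = 35 mol/s; O₂ fed = 35 × 1.478 = 51.73 mol/s.
N₂ fed = 51.73 × 79/21 = 194.6 mol/s.
Fuel reacted = 0.968 × 70 → ξ = 67.76 mol/s.
Outlet (n = n₀ + ν ξ):
  H₂: 70 − 1(67.76) = 2.24
  O₂: 51.73 − 0.5(67.76) = 17.85
  N₂: 194.6 (inert)
  H₂O: 0 + 1(67.76) = 67.76

67.8 mol/s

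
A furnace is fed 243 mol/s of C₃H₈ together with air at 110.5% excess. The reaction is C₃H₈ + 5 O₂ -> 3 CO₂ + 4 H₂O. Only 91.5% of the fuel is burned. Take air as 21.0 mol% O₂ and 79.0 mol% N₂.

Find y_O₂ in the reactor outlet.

Stoichiometric O₂ = 5 × 243 = 1215 mol/s; O₂ fed = 1215 × 2.105 = 2558 mol/s.
N₂ fed = 2558 × 79/21 = 9621 mol/s.
Fuel reacted = 0.915 × 243 → ξ = 222.3 mol/s.
Outlet (n = n₀ + ν ξ):
  C₃H₈: 243 − 1(222.3) = 20.66
  O₂: 2558 − 5(222.3) = 1446
  N₂: 9621 (inert)
  CO₂: 0 + 3(222.3) = 667
  H₂O: 0 + 4(222.3) = 889.4
Total out = 12640 mol/s; y_O₂ = 1446 / 12640 = 0.1143.

0.114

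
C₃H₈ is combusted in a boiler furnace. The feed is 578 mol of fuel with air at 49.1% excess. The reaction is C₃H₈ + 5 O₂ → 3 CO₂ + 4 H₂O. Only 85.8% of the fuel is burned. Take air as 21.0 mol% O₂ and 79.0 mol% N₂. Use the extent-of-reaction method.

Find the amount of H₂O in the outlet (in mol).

Stoichiometric O₂ = 5 × 578 = 2890 mol; O₂ fed = 2890 × 1.491 = 4309 mol.
N₂ fed = 4309 × 79/21 = 16210 mol.
Fuel reacted = 0.858 × 578 → ξ = 495.9 mol.
Outlet (n = n₀ + ν ξ):
  C₃H₈: 578 − 1(495.9) = 82.08
  O₂: 4309 − 5(495.9) = 1829
  N₂: 16210 (inert)
  CO₂: 0 + 3(495.9) = 1488
  H₂O: 0 + 4(495.9) = 1984

1980 mol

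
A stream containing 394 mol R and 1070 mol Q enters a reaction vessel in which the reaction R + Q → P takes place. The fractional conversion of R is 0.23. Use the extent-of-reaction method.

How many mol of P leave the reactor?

90.6 mol

R reacted = 0.23 × 394 = 90.62 mol; ν_R = −1, so ξ = 90.62/1 = 90.62 mol.
Outlet amounts (n = n₀ + ν ξ):
  R: 394 − 1(90.62) = 303.4
  Q: 1070 − 1(90.62) = 979.4
  P: 0 + 1(90.62) = 90.62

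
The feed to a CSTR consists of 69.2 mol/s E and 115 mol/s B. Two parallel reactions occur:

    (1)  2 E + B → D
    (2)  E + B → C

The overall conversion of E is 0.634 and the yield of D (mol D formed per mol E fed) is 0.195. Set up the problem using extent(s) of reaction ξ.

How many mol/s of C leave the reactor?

16.9 mol/s

Yield of D: 1ξ₁ / 69.2 = 0.195 → ξ₁ = 13.49 mol/s.
Conversion of E: 2ξ₁ + 1ξ₂ = 0.634 × 69.2 = 43.87 → ξ₂ = 16.88 mol/s.
Outlet amounts (n = n₀ + Σ ν·ξ):
  E: 69.2 − 2(13.49) − 1(16.88) = 25.33
  B: 115 − 1(13.49) − 1(16.88) = 84.62
  D: 0 + 1(13.49) = 13.49
  C: 0 + 1(16.88) = 16.88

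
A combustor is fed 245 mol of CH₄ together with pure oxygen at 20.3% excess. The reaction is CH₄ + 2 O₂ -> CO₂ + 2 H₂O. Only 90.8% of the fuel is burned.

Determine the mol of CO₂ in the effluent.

Stoichiometric O₂ = 2 × 245 = 490 mol; O₂ fed = 490 × 1.203 = 589.5 mol.
Fuel reacted = 0.908 × 245 → ξ = 222.5 mol.
Outlet (n = n₀ + ν ξ):
  CH₄: 245 − 1(222.5) = 22.54
  O₂: 589.5 − 2(222.5) = 144.6
  CO₂: 0 + 1(222.5) = 222.5
  H₂O: 0 + 2(222.5) = 444.9

222 mol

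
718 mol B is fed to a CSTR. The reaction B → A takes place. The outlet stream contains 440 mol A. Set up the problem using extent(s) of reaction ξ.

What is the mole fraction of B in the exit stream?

0.387

For A: n = n₀ + 1ξ → 440 = 0 + 1ξ, giving ξ = 440 mol.
Outlet amounts (n = n₀ + ν ξ):
  B: 718 − 1(440) = 278
  A: 0 + 1(440) = 440
Total out = 718 mol; y_B = 278 / 718 = 0.3872.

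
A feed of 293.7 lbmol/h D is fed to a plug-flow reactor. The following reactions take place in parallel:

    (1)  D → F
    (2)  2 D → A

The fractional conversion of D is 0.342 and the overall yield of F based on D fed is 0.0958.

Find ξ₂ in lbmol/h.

Yield of F: 1ξ₁ / 293.7 = 0.0958 → ξ₁ = 28.14 lbmol/h.
Conversion of D: 1ξ₁ + 2ξ₂ = 0.342 × 293.7 = 100.4 → ξ₂ = 36.15 lbmol/h.
Outlet amounts (n = n₀ + Σ ν·ξ):
  D: 293.7 − 1(28.14) − 2(36.15) = 193.3
  F: 0 + 1(28.14) = 28.14
  A: 0 + 1(36.15) = 36.15

ξ₂ = 36.2 lbmol/h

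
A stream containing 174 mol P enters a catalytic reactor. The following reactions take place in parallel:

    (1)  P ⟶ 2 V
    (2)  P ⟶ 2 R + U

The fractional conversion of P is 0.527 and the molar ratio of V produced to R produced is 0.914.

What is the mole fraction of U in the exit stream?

0.153

Conversion of P: P consumed = 0.527 × 174 = 91.7 mol = 1ξ₁ + 1ξ₂.
Selectivity: 2ξ₁ / (2ξ₂) = 0.914 → ξ₁ = 0.914 ξ₂.
Substitute: (1·0.914 + 1) ξ₂ = 91.7 → ξ₂ = 47.91 mol, ξ₁ = 43.79 mol.
Outlet amounts (n = n₀ + Σ ν·ξ):
  P: 174 − 1(43.79) − 1(47.91) = 82.3
  V: 0 + 2(43.79) = 87.58
  R: 0 + 2(47.91) = 95.82
  U: 0 + 1(47.91) = 47.91
Total out = 313.6 mol; y_U = 47.91 / 313.6 = 0.1528.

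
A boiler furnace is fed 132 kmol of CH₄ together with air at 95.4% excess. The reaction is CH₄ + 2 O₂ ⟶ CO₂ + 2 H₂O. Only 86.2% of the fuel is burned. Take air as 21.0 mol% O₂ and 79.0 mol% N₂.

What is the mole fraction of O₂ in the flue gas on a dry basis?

0.122

Stoichiometric O₂ = 2 × 132 = 264 kmol; O₂ fed = 264 × 1.954 = 515.9 kmol.
N₂ fed = 515.9 × 79/21 = 1941 kmol.
Fuel reacted = 0.862 × 132 → ξ = 113.8 kmol.
Outlet (n = n₀ + ν ξ):
  CH₄: 132 − 1(113.8) = 18.22
  O₂: 515.9 − 2(113.8) = 288.3
  N₂: 1941 (inert)
  CO₂: 0 + 1(113.8) = 113.8
  H₂O: 0 + 2(113.8) = 227.6
Dry total = 2361 kmol; y_O₂ (dry) = 288.3 / 2361 = 0.1221.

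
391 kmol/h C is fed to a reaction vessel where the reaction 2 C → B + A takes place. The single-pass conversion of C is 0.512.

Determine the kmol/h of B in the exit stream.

100 kmol/h

C reacted = 0.512 × 391 = 200.2 kmol/h; ν_C = −2, so ξ = 200.2/2 = 100.1 kmol/h.
Outlet amounts (n = n₀ + ν ξ):
  C: 391 − 2(100.1) = 190.8
  B: 0 + 1(100.1) = 100.1
  A: 0 + 1(100.1) = 100.1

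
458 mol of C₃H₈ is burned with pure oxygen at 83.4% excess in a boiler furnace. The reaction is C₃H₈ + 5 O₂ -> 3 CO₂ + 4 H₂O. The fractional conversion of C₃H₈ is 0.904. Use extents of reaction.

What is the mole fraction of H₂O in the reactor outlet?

Stoichiometric O₂ = 5 × 458 = 2290 mol; O₂ fed = 2290 × 1.834 = 4200 mol.
Fuel reacted = 0.904 × 458 → ξ = 414 mol.
Outlet (n = n₀ + ν ξ):
  C₃H₈: 458 − 1(414) = 43.97
  O₂: 4200 − 5(414) = 2130
  CO₂: 0 + 3(414) = 1242
  H₂O: 0 + 4(414) = 1656
Total out = 5072 mol; y_H₂O = 1656 / 5072 = 0.3265.

0.327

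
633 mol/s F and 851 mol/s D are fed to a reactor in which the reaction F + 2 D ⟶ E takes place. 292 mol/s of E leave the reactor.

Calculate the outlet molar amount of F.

341 mol/s

For E: n = n₀ + 1ξ → 292 = 0 + 1ξ, giving ξ = 292 mol/s.
Outlet amounts (n = n₀ + ν ξ):
  F: 633 − 1(292) = 341
  D: 851 − 2(292) = 267
  E: 0 + 1(292) = 292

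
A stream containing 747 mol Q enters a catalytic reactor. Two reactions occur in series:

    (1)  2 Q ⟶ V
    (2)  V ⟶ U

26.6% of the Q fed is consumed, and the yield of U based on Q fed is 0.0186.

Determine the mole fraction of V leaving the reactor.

Conversion of Q: Q consumed = 2ξ₁ = 0.266 × 747 → ξ₁ = 99.35 mol.
Yield of U: 1ξ₂ / 747 = 0.0186 → ξ₂ = 13.89 mol.
Outlet amounts (n = n₀ + Σ ν·ξ):
  Q: 747 − 2(99.35) = 548.3
  V: 0 + 1(99.35) − 1(13.89) = 85.46
  U: 0 + 1(13.89) = 13.89
Total out = 647.6 mol; y_V = 85.46 / 647.6 = 0.1319.

0.132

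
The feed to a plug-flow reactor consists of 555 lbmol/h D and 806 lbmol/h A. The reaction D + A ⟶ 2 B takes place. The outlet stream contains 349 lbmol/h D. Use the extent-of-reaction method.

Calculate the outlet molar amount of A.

600 lbmol/h

For D: n = n₀ − 1ξ → 349 = 555 − 1ξ, giving ξ = 206 lbmol/h.
Outlet amounts (n = n₀ + ν ξ):
  D: 555 − 1(206) = 349
  A: 806 − 1(206) = 600
  B: 0 + 2(206) = 412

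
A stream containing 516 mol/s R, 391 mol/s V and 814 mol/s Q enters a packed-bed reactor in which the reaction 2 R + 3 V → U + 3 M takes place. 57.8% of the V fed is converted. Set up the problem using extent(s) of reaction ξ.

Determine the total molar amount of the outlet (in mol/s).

V reacted = 0.578 × 391 = 226 mol/s; ν_V = −3, so ξ = 226/3 = 75.33 mol/s.
Outlet amounts (n = n₀ + ν ξ):
  R: 516 − 2(75.33) = 365.3
  V: 391 − 3(75.33) = 165
  U: 0 + 1(75.33) = 75.33
  M: 0 + 3(75.33) = 226
  Q: 814 (inert)
Total out = 365.3 + 165 + 75.33 + 226 + 814 = 1646 mol/s.

1650 mol/s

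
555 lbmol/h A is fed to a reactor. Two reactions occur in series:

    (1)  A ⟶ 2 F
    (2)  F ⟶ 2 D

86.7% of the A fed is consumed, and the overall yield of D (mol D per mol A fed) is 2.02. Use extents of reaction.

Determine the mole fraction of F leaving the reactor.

0.252

Conversion of A: A consumed = 1ξ₁ = 0.867 × 555 → ξ₁ = 481.2 lbmol/h.
Yield of D: 2ξ₂ / 555 = 2.02 → ξ₂ = 560.5 lbmol/h.
Outlet amounts (n = n₀ + Σ ν·ξ):
  A: 555 − 1(481.2) = 73.81
  F: 0 + 2(481.2) − 1(560.5) = 401.8
  D: 0 + 2(560.5) = 1121
Total out = 1597 lbmol/h; y_F = 401.8 / 1597 = 0.2517.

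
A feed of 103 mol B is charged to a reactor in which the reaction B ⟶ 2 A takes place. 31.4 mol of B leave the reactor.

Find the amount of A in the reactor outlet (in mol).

For B: n = n₀ − 1ξ → 31.4 = 103 − 1ξ, giving ξ = 71.6 mol.
Outlet amounts (n = n₀ + ν ξ):
  B: 103 − 1(71.6) = 31.4
  A: 0 + 2(71.6) = 143.2

143 mol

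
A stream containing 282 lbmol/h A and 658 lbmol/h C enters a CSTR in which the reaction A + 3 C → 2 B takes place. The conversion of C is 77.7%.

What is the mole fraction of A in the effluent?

0.186

C reacted = 0.777 × 658 = 511.3 lbmol/h; ν_C = −3, so ξ = 511.3/3 = 170.4 lbmol/h.
Outlet amounts (n = n₀ + ν ξ):
  A: 282 − 1(170.4) = 111.6
  C: 658 − 3(170.4) = 146.7
  B: 0 + 2(170.4) = 340.8
Total out = 599.2 lbmol/h; y_A = 111.6 / 599.2 = 0.1862.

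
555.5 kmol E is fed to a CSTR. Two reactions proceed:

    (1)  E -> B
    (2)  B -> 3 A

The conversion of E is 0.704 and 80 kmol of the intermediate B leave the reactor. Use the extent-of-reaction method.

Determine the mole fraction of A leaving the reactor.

Conversion of E: E consumed = 1ξ₁ = 0.704 × 555.5 → ξ₁ = 391.1 kmol.
B balance: n_B = 0 + 1ξ₁ − 1ξ₂ = 80 → ξ₂ = (1·391.1 − 80)/1 = 311.1 kmol.
Outlet amounts (n = n₀ + Σ ν·ξ):
  E: 555.5 − 1(391.1) = 164.4
  B: 0 + 1(391.1) − 1(311.1) = 80
  A: 0 + 3(311.1) = 933.2
Total out = 1178 kmol; y_A = 933.2 / 1178 = 0.7924.

0.792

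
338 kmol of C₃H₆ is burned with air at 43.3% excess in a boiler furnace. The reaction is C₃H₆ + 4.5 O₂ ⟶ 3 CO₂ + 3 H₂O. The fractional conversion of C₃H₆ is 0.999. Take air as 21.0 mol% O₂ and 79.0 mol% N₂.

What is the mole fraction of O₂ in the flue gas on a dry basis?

Stoichiometric O₂ = 4.5 × 338 = 1521 kmol; O₂ fed = 1521 × 1.433 = 2180 kmol.
N₂ fed = 2180 × 79/21 = 8199 kmol.
Fuel reacted = 0.999 × 338 → ξ = 337.7 kmol.
Outlet (n = n₀ + ν ξ):
  C₃H₆: 338 − 1(337.7) = 0.338
  O₂: 2180 − 4.5(337.7) = 660.1
  N₂: 8199 (inert)
  CO₂: 0 + 3(337.7) = 1013
  H₂O: 0 + 3(337.7) = 1013
Dry total = 9873 kmol; y_O₂ (dry) = 660.1 / 9873 = 0.06686.

0.0669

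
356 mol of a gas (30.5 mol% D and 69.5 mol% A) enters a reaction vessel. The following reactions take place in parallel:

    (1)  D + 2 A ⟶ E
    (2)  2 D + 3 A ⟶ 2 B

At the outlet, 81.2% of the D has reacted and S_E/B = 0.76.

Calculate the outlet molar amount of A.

Conversion of D: D consumed = 0.812 × 108.6 = 88.17 mol = 1ξ₁ + 2ξ₂.
Selectivity: 1ξ₁ / (2ξ₂) = 0.76 → ξ₁ = 1.52 ξ₂.
Substitute: (1·1.52 + 2) ξ₂ = 88.17 → ξ₂ = 25.05 mol, ξ₁ = 38.07 mol.
Outlet amounts (n = n₀ + Σ ν·ξ):
  D: 108.6 − 1(38.07) − 2(25.05) = 20.41
  A: 247.4 − 2(38.07) − 3(25.05) = 96.13
  E: 0 + 1(38.07) = 38.07
  B: 0 + 2(25.05) = 50.09

96.1 mol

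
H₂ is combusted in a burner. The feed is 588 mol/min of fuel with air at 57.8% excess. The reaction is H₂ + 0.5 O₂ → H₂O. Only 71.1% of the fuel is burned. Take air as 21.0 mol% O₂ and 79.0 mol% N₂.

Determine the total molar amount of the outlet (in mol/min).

2590 mol/min

Stoichiometric O₂ = 0.5 × 588 = 294 mol/min; O₂ fed = 294 × 1.578 = 463.9 mol/min.
N₂ fed = 463.9 × 79/21 = 1745 mol/min.
Fuel reacted = 0.711 × 588 → ξ = 418.1 mol/min.
Outlet (n = n₀ + ν ξ):
  H₂: 588 − 1(418.1) = 169.9
  O₂: 463.9 − 0.5(418.1) = 254.9
  N₂: 1745 (inert)
  H₂O: 0 + 1(418.1) = 418.1
Total out = 169.9 + 254.9 + 1745 + 418.1 = 2588 mol/min.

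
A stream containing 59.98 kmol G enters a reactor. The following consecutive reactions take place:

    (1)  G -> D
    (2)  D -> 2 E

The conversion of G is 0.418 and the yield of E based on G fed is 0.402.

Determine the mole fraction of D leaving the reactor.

Conversion of G: G consumed = 1ξ₁ = 0.418 × 59.98 → ξ₁ = 25.07 kmol.
Yield of E: 2ξ₂ / 59.98 = 0.402 → ξ₂ = 12.06 kmol.
Outlet amounts (n = n₀ + Σ ν·ξ):
  G: 59.98 − 1(25.07) = 34.91
  D: 0 + 1(25.07) − 1(12.06) = 13.02
  E: 0 + 2(12.06) = 24.11
Total out = 72.04 kmol; y_D = 13.02 / 72.04 = 0.1807.

0.181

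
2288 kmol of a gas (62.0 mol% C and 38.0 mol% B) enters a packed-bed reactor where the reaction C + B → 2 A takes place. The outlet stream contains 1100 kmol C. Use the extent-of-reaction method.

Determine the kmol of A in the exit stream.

For C: n = n₀ − 1ξ → 1100 = 1419 − 1ξ, giving ξ = 318.6 kmol.
Outlet amounts (n = n₀ + ν ξ):
  C: 1419 − 1(318.6) = 1100
  B: 869.4 − 1(318.6) = 550.9
  A: 0 + 2(318.6) = 637.1

637 kmol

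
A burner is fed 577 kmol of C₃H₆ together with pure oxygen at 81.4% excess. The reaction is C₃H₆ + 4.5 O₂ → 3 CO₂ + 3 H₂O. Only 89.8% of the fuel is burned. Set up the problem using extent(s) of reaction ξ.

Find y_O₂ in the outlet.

Stoichiometric O₂ = 4.5 × 577 = 2596 kmol; O₂ fed = 2596 × 1.814 = 4710 kmol.
Fuel reacted = 0.898 × 577 → ξ = 518.1 kmol.
Outlet (n = n₀ + ν ξ):
  C₃H₆: 577 − 1(518.1) = 58.85
  O₂: 4710 − 4.5(518.1) = 2378
  CO₂: 0 + 3(518.1) = 1554
  H₂O: 0 + 3(518.1) = 1554
Total out = 5546 kmol; y_O₂ = 2378 / 5546 = 0.4288.

0.429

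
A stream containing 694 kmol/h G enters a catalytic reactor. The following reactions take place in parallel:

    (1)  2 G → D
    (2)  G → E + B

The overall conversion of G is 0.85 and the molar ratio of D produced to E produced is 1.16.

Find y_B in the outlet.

Conversion of G: G consumed = 0.85 × 694 = 589.9 kmol/h = 2ξ₁ + 1ξ₂.
Selectivity: 1ξ₁ / (1ξ₂) = 1.16 → ξ₁ = 1.16 ξ₂.
Substitute: (2·1.16 + 1) ξ₂ = 589.9 → ξ₂ = 177.7 kmol/h, ξ₁ = 206.1 kmol/h.
Outlet amounts (n = n₀ + Σ ν·ξ):
  G: 694 − 2(206.1) − 1(177.7) = 104.1
  D: 0 + 1(206.1) = 206.1
  E: 0 + 1(177.7) = 177.7
  B: 0 + 1(177.7) = 177.7
Total out = 665.6 kmol/h; y_B = 177.7 / 665.6 = 0.267.

0.267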